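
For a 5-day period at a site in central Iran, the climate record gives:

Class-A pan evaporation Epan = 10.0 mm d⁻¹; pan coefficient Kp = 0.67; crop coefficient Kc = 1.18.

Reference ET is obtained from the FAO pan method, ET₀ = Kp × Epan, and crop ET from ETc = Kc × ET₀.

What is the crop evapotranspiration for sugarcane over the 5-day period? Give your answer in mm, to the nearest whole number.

ET₀ = 0.67 × 10.0 = 6.7000 mm/d
ETc = Kc × ET₀ = 1.18 × 6.7000 = 7.9060 mm/d
Over 5 days: 7.9060 × 5 = 39.530 mm

40 mm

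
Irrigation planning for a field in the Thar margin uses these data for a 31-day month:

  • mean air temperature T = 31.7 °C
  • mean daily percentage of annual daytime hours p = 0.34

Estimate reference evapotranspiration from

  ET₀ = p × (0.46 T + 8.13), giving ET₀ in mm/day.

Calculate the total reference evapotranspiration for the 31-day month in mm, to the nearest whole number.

239 mm

ET₀ = 0.34 × (0.46 × 31.7 + 8.13) = 0.34 × 22.712 = 7.7221 mm/d
Monthly total = 7.7221 × 31 = 239.385 mm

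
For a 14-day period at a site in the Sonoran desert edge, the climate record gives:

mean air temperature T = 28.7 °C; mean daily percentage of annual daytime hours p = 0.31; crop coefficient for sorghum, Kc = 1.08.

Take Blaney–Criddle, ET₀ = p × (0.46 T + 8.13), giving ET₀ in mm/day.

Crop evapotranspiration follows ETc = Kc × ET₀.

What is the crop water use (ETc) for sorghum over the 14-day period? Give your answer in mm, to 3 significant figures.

100 mm

ET₀ = 0.31 × (0.46 × 28.7 + 8.13) = 0.31 × 21.332 = 6.6129 mm/d
ETc = Kc × ET₀ = 1.08 × 6.6129 = 7.1419 mm/d
Over 14 days: 7.1419 × 14 = 99.987 mm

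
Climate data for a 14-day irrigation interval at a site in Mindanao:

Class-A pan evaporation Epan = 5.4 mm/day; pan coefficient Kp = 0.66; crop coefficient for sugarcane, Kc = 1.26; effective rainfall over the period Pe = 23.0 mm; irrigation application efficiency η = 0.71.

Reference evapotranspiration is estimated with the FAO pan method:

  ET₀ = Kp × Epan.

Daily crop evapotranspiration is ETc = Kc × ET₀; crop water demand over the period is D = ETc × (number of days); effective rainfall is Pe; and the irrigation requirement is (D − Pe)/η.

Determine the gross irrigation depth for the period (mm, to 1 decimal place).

ET₀ = 0.66 × 5.4 = 3.5640 mm/d
ETc = Kc × ET₀ = 1.26 × 3.5640 = 4.4906 mm/d
Crop demand D = ETc × 14 d = 4.4906 × 14 = 62.868 mm
D − Pe = 62.868 − 23.0 = 39.868 mm
Gross irrigation = 39.868 / 0.71 = 56.152 mm

56.2 mm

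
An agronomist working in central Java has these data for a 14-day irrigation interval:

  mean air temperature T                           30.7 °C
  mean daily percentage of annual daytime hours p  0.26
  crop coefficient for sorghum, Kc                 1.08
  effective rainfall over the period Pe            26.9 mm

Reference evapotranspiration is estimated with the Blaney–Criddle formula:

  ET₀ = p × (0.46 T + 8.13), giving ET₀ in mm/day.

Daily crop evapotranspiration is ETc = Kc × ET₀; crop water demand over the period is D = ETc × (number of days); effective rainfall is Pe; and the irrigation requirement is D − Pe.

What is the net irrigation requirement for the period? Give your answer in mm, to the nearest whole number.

61 mm

ET₀ = 0.26 × (0.46 × 30.7 + 8.13) = 0.26 × 22.252 = 5.7855 mm/d
ETc = Kc × ET₀ = 1.08 × 5.7855 = 6.2483 mm/d
Crop demand D = ETc × 14 d = 6.2483 × 14 = 87.476 mm
D − Pe = 87.476 − 26.9 = 60.576 mm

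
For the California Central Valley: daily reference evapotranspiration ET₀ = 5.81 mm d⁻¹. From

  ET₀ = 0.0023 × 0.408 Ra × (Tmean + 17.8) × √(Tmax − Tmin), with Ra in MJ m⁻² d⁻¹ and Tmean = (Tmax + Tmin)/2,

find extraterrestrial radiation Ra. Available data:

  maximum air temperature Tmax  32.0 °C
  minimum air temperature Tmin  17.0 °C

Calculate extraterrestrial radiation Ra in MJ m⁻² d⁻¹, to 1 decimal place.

Tmean = (32.0+17.0)/2 = 24.50 °C; ΔT = 15.0
Ra = ET₀ / [0.0023 × 0.408 × (Tmean+17.8) × √ΔT]
   = 5.81 / (0.0023 × 0.408 × 42.30 × 3.8730) = 37.792 MJ m⁻² d⁻¹

37.8 MJ m⁻² d⁻¹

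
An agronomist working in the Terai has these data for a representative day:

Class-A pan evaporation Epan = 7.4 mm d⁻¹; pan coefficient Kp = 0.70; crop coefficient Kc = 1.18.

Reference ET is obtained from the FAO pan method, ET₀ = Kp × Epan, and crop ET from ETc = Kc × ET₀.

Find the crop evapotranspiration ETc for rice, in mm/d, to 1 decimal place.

ET₀ = 0.70 × 7.4 = 5.1800 mm/d
ETc = Kc × ET₀ = 1.18 × 5.1800 = 6.1124 mm/d

6.1 mm/d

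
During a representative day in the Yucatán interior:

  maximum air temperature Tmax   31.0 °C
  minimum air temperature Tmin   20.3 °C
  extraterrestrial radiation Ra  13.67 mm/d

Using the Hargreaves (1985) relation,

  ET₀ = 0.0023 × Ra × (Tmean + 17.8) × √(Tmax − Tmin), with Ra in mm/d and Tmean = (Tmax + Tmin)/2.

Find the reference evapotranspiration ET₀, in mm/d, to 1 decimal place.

Tmean = (31.0 + 20.3)/2 = 25.65 °C
ET₀ = 0.0023 × 13.67 × (25.65 + 17.8) × √10.7 = 0.0023 × 13.67 × 43.45 × 3.2711 = 4.4687 mm/d

4.5 mm/d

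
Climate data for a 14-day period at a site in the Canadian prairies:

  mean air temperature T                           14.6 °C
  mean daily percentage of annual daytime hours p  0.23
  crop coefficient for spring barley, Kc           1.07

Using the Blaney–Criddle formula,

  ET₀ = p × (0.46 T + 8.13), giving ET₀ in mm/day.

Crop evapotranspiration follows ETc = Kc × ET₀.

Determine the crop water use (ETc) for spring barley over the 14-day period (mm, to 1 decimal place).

51.2 mm

ET₀ = 0.23 × (0.46 × 14.6 + 8.13) = 0.23 × 14.846 = 3.4146 mm/d
ETc = Kc × ET₀ = 1.07 × 3.4146 = 3.6536 mm/d
Over 14 days: 3.6536 × 14 = 51.150 mm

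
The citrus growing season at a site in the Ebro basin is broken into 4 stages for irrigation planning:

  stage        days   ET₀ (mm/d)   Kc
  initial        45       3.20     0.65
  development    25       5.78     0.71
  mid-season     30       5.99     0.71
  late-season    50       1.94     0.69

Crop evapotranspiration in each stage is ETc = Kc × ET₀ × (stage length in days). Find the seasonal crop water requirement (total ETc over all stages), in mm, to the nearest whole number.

391 mm

initial: 0.65 × 3.20 × 45 = 93.60 mm
development: 0.71 × 5.78 × 25 = 102.60 mm
mid-season: 0.71 × 5.99 × 30 = 127.59 mm
late-season: 0.69 × 1.94 × 50 = 66.93 mm
Seasonal total = 390.72 mm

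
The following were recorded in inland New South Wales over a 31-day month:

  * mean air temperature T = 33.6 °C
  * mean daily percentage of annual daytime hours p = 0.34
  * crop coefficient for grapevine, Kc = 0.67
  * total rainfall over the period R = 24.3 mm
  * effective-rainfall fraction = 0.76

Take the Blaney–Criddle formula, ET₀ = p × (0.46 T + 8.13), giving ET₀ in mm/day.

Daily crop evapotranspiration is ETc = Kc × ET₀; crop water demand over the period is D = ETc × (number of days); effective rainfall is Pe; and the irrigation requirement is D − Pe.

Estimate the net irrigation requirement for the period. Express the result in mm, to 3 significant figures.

ET₀ = 0.34 × (0.46 × 33.6 + 8.13) = 0.34 × 23.586 = 8.0192 mm/d
ETc = Kc × ET₀ = 0.67 × 8.0192 = 5.3729 mm/d
Crop demand D = ETc × 31 d = 5.3729 × 31 = 166.560 mm
Pe = 0.76 × 24.3 = 18.468 mm
D − Pe = 166.560 − 18.468 = 148.092 mm

148 mm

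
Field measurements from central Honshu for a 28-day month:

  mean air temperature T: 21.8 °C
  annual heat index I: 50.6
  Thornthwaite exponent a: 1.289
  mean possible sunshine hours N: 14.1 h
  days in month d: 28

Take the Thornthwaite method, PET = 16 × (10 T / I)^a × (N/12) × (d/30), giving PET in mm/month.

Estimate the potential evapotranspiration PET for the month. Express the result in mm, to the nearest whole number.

10T/I = 10 × 21.8 / 50.6 = 4.3083
(10T/I)^a = 4.3083^1.289 = 6.5708
Uncorrected PET = 16 × 6.5708 = 105.133 mm
Correction = (N/12)(d/30) = (14.1/12)(28/30) = 1.0967
PET = 105.133 × 1.0967 = 115.299 mm/month

115 mm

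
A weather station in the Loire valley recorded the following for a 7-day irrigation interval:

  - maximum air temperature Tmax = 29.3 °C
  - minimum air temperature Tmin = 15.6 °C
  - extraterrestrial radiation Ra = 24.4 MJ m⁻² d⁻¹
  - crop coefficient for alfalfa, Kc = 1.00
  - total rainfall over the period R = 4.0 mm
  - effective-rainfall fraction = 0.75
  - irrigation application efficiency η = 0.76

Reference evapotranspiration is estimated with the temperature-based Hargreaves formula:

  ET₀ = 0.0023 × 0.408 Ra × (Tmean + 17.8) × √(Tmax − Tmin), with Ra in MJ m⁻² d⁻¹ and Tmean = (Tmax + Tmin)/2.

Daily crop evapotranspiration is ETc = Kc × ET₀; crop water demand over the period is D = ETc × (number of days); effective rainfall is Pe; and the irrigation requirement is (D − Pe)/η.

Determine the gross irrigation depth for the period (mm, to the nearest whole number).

27 mm

Tmean = (29.3 + 15.6)/2 = 22.45 °C
0.408 Ra = 0.408 × 24.4 = 9.9552 mm/d equivalent
ET₀ = 0.0023 × 9.9552 × (22.45 + 17.8) × √13.7 = 0.0023 × 9.9552 × 40.25 × 3.7014 = 3.4112 mm/d
ETc = Kc × ET₀ = 1.00 × 3.4112 = 3.4112 mm/d
Crop demand D = ETc × 7 d = 3.4112 × 7 = 23.878 mm
Pe = 0.75 × 4.0 = 3.000 mm
D − Pe = 23.878 − 3.000 = 20.878 mm
Gross irrigation = 20.878 / 0.76 = 27.471 mm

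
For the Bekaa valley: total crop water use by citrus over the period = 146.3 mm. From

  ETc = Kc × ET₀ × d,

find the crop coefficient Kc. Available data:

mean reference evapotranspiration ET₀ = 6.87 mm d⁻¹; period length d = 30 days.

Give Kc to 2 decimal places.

0.71

ETc = Kc × ET₀ × d  ⇒  Kc = ETc / (ET₀ × d)
Kc = 146.3 / (6.87 × 30) = 146.3 / 206.10 = 0.7098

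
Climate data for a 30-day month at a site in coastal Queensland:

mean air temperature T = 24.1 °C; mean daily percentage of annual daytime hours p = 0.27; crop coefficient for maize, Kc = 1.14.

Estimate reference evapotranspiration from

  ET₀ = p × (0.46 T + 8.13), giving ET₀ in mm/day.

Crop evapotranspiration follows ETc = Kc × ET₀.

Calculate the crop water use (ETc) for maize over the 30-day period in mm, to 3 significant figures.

ET₀ = 0.27 × (0.46 × 24.1 + 8.13) = 0.27 × 19.216 = 5.1883 mm/d
ETc = Kc × ET₀ = 1.14 × 5.1883 = 5.9147 mm/d
Over 30 days: 5.9147 × 30 = 177.441 mm

177 mm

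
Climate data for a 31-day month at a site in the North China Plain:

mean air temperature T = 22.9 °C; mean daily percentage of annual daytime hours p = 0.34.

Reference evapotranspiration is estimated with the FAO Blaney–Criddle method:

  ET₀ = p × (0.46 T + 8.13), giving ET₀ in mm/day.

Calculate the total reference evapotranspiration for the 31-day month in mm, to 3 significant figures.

197 mm

ET₀ = 0.34 × (0.46 × 22.9 + 8.13) = 0.34 × 18.664 = 6.3458 mm/d
Monthly total = 6.3458 × 31 = 196.720 mm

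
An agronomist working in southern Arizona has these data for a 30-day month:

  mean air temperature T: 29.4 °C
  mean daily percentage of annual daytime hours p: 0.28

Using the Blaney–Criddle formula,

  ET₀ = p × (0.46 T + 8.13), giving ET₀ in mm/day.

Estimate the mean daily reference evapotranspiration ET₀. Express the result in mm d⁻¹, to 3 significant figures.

ET₀ = 0.28 × (0.46 × 29.4 + 8.13) = 0.28 × 21.654 = 6.0631 mm/d

6.06 mm d⁻¹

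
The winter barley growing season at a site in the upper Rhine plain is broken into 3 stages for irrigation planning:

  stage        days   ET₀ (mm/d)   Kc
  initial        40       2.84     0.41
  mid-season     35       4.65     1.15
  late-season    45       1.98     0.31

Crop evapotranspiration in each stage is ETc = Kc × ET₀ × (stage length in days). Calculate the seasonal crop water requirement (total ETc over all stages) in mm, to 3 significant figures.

261 mm

initial: 0.41 × 2.84 × 40 = 46.58 mm
mid-season: 1.15 × 4.65 × 35 = 187.16 mm
late-season: 0.31 × 1.98 × 45 = 27.62 mm
Seasonal total = 261.36 mm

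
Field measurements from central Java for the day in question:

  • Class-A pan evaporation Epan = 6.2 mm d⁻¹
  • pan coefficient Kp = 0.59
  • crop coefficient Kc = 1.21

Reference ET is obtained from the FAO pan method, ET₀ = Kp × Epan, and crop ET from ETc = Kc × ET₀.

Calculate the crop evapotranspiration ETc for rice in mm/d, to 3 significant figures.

4.43 mm/d

ET₀ = 0.59 × 6.2 = 3.6580 mm/d
ETc = Kc × ET₀ = 1.21 × 3.6580 = 4.4262 mm/d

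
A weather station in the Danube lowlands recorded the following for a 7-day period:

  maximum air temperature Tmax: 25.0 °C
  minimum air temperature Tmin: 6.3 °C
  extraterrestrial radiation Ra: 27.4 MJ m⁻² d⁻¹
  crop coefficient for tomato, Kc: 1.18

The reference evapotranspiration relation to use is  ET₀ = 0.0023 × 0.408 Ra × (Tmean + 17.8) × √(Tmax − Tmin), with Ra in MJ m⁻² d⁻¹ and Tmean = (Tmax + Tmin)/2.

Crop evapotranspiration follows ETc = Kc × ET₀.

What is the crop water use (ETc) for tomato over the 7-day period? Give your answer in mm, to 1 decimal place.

30.7 mm

Tmean = (25.0 + 6.3)/2 = 15.65 °C
0.408 Ra = 0.408 × 27.4 = 11.1792 mm/d equivalent
ET₀ = 0.0023 × 11.1792 × (15.65 + 17.8) × √18.7 = 0.0023 × 11.1792 × 33.45 × 4.3243 = 3.7192 mm/d
ETc = Kc × ET₀ = 1.18 × 3.7192 = 4.3887 mm/d
Over 7 days: 4.3887 × 7 = 30.721 mm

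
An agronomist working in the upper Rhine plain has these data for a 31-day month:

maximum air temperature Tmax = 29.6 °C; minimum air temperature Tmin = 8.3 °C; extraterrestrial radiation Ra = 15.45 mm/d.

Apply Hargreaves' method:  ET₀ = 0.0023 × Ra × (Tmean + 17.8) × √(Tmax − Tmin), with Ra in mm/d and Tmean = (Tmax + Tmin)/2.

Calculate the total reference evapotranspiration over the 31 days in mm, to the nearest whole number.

187 mm

Tmean = (29.6 + 8.3)/2 = 18.95 °C
ET₀ = 0.0023 × 15.45 × (18.95 + 17.8) × √21.3 = 0.0023 × 15.45 × 36.75 × 4.6152 = 6.0270 mm/d
Over 31 days: 6.0270 × 31 = 186.837 mm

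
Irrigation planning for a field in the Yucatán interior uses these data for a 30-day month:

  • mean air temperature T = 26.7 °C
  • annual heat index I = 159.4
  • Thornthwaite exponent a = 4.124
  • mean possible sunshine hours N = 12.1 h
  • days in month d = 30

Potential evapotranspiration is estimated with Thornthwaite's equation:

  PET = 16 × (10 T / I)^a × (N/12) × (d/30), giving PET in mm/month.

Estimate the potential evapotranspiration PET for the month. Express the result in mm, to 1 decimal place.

10T/I = 10 × 26.7 / 159.4 = 1.6750
(10T/I)^a = 1.6750^4.124 = 8.3915
Uncorrected PET = 16 × 8.3915 = 134.264 mm
Correction = (N/12)(d/30) = (12.1/12)(30/30) = 1.0083
PET = 134.264 × 1.0083 = 135.378 mm/month

135.4 mm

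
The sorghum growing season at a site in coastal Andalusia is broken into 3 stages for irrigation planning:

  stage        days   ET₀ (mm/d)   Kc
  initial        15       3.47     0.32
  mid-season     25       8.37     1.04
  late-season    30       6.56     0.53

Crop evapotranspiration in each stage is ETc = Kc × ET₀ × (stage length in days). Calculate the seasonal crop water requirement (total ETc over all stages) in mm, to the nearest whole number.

339 mm

initial: 0.32 × 3.47 × 15 = 16.66 mm
mid-season: 1.04 × 8.37 × 25 = 217.62 mm
late-season: 0.53 × 6.56 × 30 = 104.30 mm
Seasonal total = 338.58 mm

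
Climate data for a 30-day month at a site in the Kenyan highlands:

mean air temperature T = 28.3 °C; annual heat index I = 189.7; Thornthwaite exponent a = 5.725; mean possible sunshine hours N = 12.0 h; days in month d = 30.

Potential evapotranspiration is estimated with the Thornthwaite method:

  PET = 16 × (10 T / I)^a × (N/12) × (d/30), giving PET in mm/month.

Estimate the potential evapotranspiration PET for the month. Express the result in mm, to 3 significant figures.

158 mm

10T/I = 10 × 28.3 / 189.7 = 1.4918
(10T/I)^a = 1.4918^5.725 = 9.8740
Uncorrected PET = 16 × 9.8740 = 157.984 mm
Correction = (N/12)(d/30) = (12.0/12)(30/30) = 1.0000
PET = 157.984 × 1.0000 = 157.984 mm/month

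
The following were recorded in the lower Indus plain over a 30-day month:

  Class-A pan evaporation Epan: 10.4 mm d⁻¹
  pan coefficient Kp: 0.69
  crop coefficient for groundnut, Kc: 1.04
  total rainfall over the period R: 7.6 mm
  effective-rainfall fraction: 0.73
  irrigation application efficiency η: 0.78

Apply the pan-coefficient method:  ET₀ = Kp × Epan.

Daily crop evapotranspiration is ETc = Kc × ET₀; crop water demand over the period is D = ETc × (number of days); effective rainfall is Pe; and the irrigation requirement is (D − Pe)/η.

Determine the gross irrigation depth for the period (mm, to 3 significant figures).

ET₀ = 0.69 × 10.4 = 7.1760 mm/d
ETc = Kc × ET₀ = 1.04 × 7.1760 = 7.4630 mm/d
Crop demand D = ETc × 30 d = 7.4630 × 30 = 223.890 mm
Pe = 0.73 × 7.6 = 5.548 mm
D − Pe = 223.890 − 5.548 = 218.342 mm
Gross irrigation = 218.342 / 0.78 = 279.926 mm

280 mm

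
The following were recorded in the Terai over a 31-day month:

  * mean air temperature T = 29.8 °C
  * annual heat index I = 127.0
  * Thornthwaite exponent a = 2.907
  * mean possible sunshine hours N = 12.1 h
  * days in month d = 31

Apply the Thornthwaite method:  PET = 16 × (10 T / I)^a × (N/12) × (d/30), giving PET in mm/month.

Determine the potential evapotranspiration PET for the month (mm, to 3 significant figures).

199 mm

10T/I = 10 × 29.8 / 127.0 = 2.3465
(10T/I)^a = 2.3465^2.907 = 11.9347
Uncorrected PET = 16 × 11.9347 = 190.955 mm
Correction = (N/12)(d/30) = (12.1/12)(31/30) = 1.0419
PET = 190.955 × 1.0419 = 198.956 mm/month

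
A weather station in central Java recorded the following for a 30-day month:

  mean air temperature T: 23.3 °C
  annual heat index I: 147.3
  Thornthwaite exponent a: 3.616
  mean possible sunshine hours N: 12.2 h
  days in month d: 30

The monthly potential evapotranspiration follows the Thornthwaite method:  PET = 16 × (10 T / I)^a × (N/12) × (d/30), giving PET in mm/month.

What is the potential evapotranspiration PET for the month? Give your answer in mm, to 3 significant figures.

85.4 mm

10T/I = 10 × 23.3 / 147.3 = 1.5818
(10T/I)^a = 1.5818^3.616 = 5.2497
Uncorrected PET = 16 × 5.2497 = 83.995 mm
Correction = (N/12)(d/30) = (12.2/12)(30/30) = 1.0167
PET = 83.995 × 1.0167 = 85.398 mm/month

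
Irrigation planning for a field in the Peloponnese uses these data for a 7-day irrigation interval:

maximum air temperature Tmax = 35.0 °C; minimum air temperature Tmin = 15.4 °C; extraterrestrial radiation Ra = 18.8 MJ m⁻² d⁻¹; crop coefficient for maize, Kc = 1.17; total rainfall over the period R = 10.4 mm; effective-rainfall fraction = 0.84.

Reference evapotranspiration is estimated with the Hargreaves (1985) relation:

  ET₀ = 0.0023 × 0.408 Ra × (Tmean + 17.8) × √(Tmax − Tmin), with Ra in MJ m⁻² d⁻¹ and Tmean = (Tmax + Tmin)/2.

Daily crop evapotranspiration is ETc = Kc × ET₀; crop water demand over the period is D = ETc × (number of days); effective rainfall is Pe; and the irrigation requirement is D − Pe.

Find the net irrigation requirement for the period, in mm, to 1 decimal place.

18.8 mm

Tmean = (35.0 + 15.4)/2 = 25.20 °C
0.408 Ra = 0.408 × 18.8 = 7.6704 mm/d equivalent
ET₀ = 0.0023 × 7.6704 × (25.20 + 17.8) × √19.6 = 0.0023 × 7.6704 × 43.00 × 4.4272 = 3.3585 mm/d
ETc = Kc × ET₀ = 1.17 × 3.3585 = 3.9294 mm/d
Crop demand D = ETc × 7 d = 3.9294 × 7 = 27.506 mm
Pe = 0.84 × 10.4 = 8.736 mm
D − Pe = 27.506 − 8.736 = 18.770 mm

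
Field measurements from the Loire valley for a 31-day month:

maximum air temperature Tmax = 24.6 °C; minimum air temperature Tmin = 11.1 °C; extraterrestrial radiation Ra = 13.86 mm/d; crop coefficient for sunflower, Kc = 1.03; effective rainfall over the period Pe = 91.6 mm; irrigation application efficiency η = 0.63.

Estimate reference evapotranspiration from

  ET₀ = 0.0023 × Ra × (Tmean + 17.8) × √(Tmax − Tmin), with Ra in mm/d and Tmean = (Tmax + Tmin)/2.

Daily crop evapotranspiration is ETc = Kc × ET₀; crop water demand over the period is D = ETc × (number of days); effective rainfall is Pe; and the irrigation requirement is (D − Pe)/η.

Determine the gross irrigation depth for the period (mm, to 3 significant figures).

66.2 mm

Tmean = (24.6 + 11.1)/2 = 17.85 °C
ET₀ = 0.0023 × 13.86 × (17.85 + 17.8) × √13.5 = 0.0023 × 13.86 × 35.65 × 3.6742 = 4.1755 mm/d
ETc = Kc × ET₀ = 1.03 × 4.1755 = 4.3008 mm/d
Crop demand D = ETc × 31 d = 4.3008 × 31 = 133.325 mm
D − Pe = 133.325 − 91.6 = 41.725 mm
Gross irrigation = 41.725 / 0.63 = 66.230 mm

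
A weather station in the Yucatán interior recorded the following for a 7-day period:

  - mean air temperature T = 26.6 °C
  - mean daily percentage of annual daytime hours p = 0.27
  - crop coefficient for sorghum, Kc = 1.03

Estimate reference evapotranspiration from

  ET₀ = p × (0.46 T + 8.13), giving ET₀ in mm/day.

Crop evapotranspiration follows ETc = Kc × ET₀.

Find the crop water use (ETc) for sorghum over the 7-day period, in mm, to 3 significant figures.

39.6 mm

ET₀ = 0.27 × (0.46 × 26.6 + 8.13) = 0.27 × 20.366 = 5.4988 mm/d
ETc = Kc × ET₀ = 1.03 × 5.4988 = 5.6638 mm/d
Over 7 days: 5.6638 × 7 = 39.647 mm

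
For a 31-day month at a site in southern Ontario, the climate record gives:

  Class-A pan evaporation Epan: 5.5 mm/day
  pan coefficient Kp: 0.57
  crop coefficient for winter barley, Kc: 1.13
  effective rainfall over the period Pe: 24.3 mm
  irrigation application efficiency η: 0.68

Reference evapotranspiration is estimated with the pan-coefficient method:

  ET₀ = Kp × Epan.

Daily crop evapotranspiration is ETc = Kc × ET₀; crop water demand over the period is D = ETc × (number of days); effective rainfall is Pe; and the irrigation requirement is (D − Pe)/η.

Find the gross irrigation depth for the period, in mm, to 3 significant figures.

ET₀ = 0.57 × 5.5 = 3.1350 mm/d
ETc = Kc × ET₀ = 1.13 × 3.1350 = 3.5426 mm/d
Crop demand D = ETc × 31 d = 3.5426 × 31 = 109.821 mm
D − Pe = 109.821 − 24.3 = 85.521 mm
Gross irrigation = 85.521 / 0.68 = 125.766 mm

126 mm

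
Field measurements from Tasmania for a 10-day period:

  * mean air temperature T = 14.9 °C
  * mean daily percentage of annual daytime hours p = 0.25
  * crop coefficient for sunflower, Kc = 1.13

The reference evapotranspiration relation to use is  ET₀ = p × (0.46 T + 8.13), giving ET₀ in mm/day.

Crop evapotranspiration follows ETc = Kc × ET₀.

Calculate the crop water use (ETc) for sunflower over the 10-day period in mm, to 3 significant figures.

42.3 mm

ET₀ = 0.25 × (0.46 × 14.9 + 8.13) = 0.25 × 14.984 = 3.7460 mm/d
ETc = Kc × ET₀ = 1.13 × 3.7460 = 4.2330 mm/d
Over 10 days: 4.2330 × 10 = 42.330 mm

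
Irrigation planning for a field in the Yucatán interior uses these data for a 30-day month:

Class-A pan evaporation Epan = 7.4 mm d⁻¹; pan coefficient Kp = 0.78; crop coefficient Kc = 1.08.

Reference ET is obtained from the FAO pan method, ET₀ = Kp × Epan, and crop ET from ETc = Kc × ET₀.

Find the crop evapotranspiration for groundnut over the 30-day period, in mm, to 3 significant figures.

ET₀ = 0.78 × 7.4 = 5.7720 mm/d
ETc = Kc × ET₀ = 1.08 × 5.7720 = 6.2338 mm/d
Over 30 days: 6.2338 × 30 = 187.014 mm

187 mm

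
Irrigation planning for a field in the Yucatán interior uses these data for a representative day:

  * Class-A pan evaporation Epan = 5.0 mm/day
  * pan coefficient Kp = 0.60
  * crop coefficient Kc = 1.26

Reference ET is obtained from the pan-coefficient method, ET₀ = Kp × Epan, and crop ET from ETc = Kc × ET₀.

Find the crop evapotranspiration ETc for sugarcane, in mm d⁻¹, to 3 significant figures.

3.78 mm d⁻¹

ET₀ = 0.60 × 5.0 = 3.0000 mm/d
ETc = Kc × ET₀ = 1.26 × 3.0000 = 3.7800 mm/d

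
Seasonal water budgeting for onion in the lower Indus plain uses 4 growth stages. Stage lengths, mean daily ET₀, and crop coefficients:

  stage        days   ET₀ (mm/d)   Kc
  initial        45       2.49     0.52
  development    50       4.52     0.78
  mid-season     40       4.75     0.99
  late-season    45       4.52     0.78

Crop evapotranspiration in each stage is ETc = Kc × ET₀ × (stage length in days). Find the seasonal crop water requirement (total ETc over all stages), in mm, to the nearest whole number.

initial: 0.52 × 2.49 × 45 = 58.27 mm
development: 0.78 × 4.52 × 50 = 176.28 mm
mid-season: 0.99 × 4.75 × 40 = 188.10 mm
late-season: 0.78 × 4.52 × 45 = 158.65 mm
Seasonal total = 581.30 mm

581 mm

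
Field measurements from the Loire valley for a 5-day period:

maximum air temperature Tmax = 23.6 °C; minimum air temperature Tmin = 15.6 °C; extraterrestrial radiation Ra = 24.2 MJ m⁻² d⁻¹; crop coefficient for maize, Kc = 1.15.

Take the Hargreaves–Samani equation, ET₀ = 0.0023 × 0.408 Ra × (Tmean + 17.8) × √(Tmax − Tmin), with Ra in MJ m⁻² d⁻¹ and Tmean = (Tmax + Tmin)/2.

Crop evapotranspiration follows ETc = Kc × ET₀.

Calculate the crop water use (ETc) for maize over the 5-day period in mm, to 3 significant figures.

13.8 mm

Tmean = (23.6 + 15.6)/2 = 19.60 °C
0.408 Ra = 0.408 × 24.2 = 9.8736 mm/d equivalent
ET₀ = 0.0023 × 9.8736 × (19.60 + 17.8) × √8.0 = 0.0023 × 9.8736 × 37.40 × 2.8284 = 2.4022 mm/d
ETc = Kc × ET₀ = 1.15 × 2.4022 = 2.7625 mm/d
Over 5 days: 2.7625 × 5 = 13.813 mm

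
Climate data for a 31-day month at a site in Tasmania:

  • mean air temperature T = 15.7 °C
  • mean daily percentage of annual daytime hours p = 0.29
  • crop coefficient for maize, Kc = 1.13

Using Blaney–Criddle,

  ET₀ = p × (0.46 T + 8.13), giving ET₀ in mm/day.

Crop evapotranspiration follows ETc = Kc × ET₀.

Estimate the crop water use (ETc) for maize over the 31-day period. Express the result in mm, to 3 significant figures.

156 mm

ET₀ = 0.29 × (0.46 × 15.7 + 8.13) = 0.29 × 15.352 = 4.4521 mm/d
ETc = Kc × ET₀ = 1.13 × 4.4521 = 5.0309 mm/d
Over 31 days: 5.0309 × 31 = 155.958 mm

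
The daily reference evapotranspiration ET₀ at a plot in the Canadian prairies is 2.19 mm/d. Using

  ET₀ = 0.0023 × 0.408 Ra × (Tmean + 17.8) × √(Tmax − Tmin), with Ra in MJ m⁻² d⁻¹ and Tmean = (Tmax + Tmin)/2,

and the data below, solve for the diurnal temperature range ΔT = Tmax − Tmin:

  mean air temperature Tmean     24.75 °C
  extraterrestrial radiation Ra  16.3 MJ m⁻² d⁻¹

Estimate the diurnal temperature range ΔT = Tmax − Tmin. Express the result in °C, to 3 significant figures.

√ΔT = ET₀ / [0.0023 × 0.408 × Ra × (Tmean+17.8)] = 2.19 / (0.0023 × 6.6504 × 42.55) = 3.3649
ΔT = 3.3649² = 11.323 °C

11.3 °C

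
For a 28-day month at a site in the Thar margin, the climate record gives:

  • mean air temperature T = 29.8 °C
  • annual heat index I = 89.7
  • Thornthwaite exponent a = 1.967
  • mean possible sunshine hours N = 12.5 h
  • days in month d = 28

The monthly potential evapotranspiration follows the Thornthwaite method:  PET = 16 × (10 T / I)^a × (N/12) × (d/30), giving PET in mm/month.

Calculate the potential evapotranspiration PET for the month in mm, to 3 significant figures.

10T/I = 10 × 29.8 / 89.7 = 3.3222
(10T/I)^a = 3.3222^1.967 = 10.6083
Uncorrected PET = 16 × 10.6083 = 169.733 mm
Correction = (N/12)(d/30) = (12.5/12)(28/30) = 0.9722
PET = 169.733 × 0.9722 = 165.014 mm/month

165 mm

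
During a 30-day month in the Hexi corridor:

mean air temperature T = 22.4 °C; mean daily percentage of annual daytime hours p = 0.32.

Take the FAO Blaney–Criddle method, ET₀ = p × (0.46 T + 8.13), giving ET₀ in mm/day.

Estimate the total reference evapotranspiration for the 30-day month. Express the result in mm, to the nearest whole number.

ET₀ = 0.32 × (0.46 × 22.4 + 8.13) = 0.32 × 18.434 = 5.8989 mm/d
Monthly total = 5.8989 × 30 = 176.967 mm

177 mm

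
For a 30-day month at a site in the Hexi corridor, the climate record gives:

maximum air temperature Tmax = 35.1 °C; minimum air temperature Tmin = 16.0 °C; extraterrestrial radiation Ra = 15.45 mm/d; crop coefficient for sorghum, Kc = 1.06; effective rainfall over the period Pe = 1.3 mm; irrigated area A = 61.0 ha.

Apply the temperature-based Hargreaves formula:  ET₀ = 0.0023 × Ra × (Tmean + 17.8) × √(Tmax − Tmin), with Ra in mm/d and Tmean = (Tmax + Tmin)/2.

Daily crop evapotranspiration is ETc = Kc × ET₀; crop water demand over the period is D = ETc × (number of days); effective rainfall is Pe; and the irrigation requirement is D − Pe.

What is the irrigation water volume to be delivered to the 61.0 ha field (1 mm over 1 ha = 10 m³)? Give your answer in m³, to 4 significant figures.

Tmean = (35.1 + 16.0)/2 = 25.55 °C
ET₀ = 0.0023 × 15.45 × (25.55 + 17.8) × √19.1 = 0.0023 × 15.45 × 43.35 × 4.3704 = 6.7323 mm/d
ETc = Kc × ET₀ = 1.06 × 6.7323 = 7.1362 mm/d
Crop demand D = ETc × 30 d = 7.1362 × 30 = 214.086 mm
D − Pe = 214.086 − 1.3 = 212.786 mm
Volume = 212.786 mm × 61.0 ha × 10 = 129799.5 m³

129800 m³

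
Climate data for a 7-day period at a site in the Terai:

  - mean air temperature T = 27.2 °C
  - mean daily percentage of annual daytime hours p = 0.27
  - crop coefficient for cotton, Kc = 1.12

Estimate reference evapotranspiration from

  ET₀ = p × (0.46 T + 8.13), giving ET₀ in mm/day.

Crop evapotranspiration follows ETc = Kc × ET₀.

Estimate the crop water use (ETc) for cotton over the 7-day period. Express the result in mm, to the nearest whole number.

ET₀ = 0.27 × (0.46 × 27.2 + 8.13) = 0.27 × 20.642 = 5.5733 mm/d
ETc = Kc × ET₀ = 1.12 × 5.5733 = 6.2421 mm/d
Over 7 days: 6.2421 × 7 = 43.695 mm

44 mm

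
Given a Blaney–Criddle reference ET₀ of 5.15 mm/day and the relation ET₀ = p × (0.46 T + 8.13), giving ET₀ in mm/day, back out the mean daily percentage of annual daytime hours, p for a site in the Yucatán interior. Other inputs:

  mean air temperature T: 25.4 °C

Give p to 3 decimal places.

0.260

p = ET₀ / (0.46 T + 8.13) = 5.15 / (0.46 × 25.4 + 8.13) = 5.15 / 19.814 = 0.2599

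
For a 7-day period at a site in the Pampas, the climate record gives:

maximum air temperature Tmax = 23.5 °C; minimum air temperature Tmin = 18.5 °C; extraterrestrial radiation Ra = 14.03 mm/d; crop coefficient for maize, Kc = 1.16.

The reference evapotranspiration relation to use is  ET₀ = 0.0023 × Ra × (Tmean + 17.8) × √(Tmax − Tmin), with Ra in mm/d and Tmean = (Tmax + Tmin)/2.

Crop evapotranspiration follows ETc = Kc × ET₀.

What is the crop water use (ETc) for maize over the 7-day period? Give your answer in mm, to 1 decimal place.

Tmean = (23.5 + 18.5)/2 = 21.00 °C
ET₀ = 0.0023 × 14.03 × (21.00 + 17.8) × √5.0 = 0.0023 × 14.03 × 38.80 × 2.2361 = 2.7997 mm/d
ETc = Kc × ET₀ = 1.16 × 2.7997 = 3.2477 mm/d
Over 7 days: 3.2477 × 7 = 22.734 mm

22.7 mm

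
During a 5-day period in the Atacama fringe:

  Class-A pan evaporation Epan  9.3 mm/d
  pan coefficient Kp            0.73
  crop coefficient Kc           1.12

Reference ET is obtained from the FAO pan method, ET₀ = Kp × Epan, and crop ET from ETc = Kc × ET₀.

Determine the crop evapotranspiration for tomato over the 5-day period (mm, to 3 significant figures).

ET₀ = 0.73 × 9.3 = 6.7890 mm/d
ETc = Kc × ET₀ = 1.12 × 6.7890 = 7.6037 mm/d
Over 5 days: 7.6037 × 5 = 38.019 mm

38.0 mm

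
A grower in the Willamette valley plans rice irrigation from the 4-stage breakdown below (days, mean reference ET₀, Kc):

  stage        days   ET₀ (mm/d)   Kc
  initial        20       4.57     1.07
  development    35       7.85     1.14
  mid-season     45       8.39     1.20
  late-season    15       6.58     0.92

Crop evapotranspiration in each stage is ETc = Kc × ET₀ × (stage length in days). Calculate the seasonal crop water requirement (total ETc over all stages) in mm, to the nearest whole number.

955 mm

initial: 1.07 × 4.57 × 20 = 97.80 mm
development: 1.14 × 7.85 × 35 = 313.22 mm
mid-season: 1.20 × 8.39 × 45 = 453.06 mm
late-season: 0.92 × 6.58 × 15 = 90.80 mm
Seasonal total = 954.88 mm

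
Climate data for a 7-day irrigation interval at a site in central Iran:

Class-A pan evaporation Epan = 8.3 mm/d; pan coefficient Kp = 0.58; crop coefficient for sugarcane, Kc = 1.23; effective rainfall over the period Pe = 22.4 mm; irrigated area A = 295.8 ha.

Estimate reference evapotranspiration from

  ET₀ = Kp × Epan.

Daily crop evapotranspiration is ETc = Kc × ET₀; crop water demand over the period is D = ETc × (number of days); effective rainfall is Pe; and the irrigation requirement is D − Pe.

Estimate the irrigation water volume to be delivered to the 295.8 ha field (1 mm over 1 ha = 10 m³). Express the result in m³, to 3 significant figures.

ET₀ = 0.58 × 8.3 = 4.8140 mm/d
ETc = Kc × ET₀ = 1.23 × 4.8140 = 5.9212 mm/d
Crop demand D = ETc × 7 d = 5.9212 × 7 = 41.448 mm
D − Pe = 41.448 − 22.4 = 19.048 mm
Volume = 19.048 mm × 295.8 ha × 10 = 56344.0 m³

56300 m³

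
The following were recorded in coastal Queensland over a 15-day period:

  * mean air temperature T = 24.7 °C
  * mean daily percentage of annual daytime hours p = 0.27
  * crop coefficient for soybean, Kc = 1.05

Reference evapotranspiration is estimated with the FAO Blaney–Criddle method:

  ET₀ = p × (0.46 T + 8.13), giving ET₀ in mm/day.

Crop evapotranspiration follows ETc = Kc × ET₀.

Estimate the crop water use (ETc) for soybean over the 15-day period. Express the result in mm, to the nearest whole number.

ET₀ = 0.27 × (0.46 × 24.7 + 8.13) = 0.27 × 19.492 = 5.2628 mm/d
ETc = Kc × ET₀ = 1.05 × 5.2628 = 5.5259 mm/d
Over 15 days: 5.5259 × 15 = 82.889 mm

83 mm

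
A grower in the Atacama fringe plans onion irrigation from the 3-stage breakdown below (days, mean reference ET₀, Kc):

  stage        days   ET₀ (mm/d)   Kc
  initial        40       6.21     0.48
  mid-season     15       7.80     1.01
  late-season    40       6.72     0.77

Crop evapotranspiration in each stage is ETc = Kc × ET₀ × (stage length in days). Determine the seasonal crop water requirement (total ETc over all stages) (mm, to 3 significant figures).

444 mm

initial: 0.48 × 6.21 × 40 = 119.23 mm
mid-season: 1.01 × 7.80 × 15 = 118.17 mm
late-season: 0.77 × 6.72 × 40 = 206.98 mm
Seasonal total = 444.38 mm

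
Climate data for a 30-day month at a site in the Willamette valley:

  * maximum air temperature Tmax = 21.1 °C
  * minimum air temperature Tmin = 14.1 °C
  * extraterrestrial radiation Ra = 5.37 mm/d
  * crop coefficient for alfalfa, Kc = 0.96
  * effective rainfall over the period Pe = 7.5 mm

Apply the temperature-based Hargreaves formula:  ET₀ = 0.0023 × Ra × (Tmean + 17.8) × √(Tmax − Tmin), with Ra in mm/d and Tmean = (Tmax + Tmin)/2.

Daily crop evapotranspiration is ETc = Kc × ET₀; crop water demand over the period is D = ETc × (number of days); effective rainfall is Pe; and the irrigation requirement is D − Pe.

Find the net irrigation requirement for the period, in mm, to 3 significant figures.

25.8 mm

Tmean = (21.1 + 14.1)/2 = 17.60 °C
ET₀ = 0.0023 × 5.37 × (17.60 + 17.8) × √7.0 = 0.0023 × 5.37 × 35.40 × 2.6458 = 1.1568 mm/d
ETc = Kc × ET₀ = 0.96 × 1.1568 = 1.1105 mm/d
Crop demand D = ETc × 30 d = 1.1105 × 30 = 33.315 mm
D − Pe = 33.315 − 7.5 = 25.815 mm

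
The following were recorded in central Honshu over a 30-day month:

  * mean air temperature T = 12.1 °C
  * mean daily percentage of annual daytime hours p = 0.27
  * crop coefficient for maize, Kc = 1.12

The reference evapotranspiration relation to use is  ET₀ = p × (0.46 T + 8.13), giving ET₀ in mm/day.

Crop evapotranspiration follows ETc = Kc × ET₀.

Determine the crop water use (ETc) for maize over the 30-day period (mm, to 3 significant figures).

ET₀ = 0.27 × (0.46 × 12.1 + 8.13) = 0.27 × 13.696 = 3.6979 mm/d
ETc = Kc × ET₀ = 1.12 × 3.6979 = 4.1416 mm/d
Over 30 days: 4.1416 × 30 = 124.248 mm

124 mm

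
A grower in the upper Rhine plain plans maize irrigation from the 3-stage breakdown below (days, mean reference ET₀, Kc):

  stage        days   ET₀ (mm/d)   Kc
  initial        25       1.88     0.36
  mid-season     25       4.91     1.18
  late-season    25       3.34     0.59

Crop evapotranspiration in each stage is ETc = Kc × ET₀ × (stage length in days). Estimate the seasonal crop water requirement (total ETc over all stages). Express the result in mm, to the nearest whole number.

initial: 0.36 × 1.88 × 25 = 16.92 mm
mid-season: 1.18 × 4.91 × 25 = 144.85 mm
late-season: 0.59 × 3.34 × 25 = 49.27 mm
Seasonal total = 211.04 mm

211 mm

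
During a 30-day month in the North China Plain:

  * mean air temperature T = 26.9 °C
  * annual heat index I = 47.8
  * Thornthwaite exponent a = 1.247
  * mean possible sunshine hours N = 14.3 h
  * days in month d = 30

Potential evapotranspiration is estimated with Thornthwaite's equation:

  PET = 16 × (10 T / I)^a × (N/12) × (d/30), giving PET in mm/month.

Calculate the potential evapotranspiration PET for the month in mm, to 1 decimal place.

10T/I = 10 × 26.9 / 47.8 = 5.6276
(10T/I)^a = 5.6276^1.247 = 8.6229
Uncorrected PET = 16 × 8.6229 = 137.966 mm
Correction = (N/12)(d/30) = (14.3/12)(30/30) = 1.1917
PET = 137.966 × 1.1917 = 164.414 mm/month

164.4 mm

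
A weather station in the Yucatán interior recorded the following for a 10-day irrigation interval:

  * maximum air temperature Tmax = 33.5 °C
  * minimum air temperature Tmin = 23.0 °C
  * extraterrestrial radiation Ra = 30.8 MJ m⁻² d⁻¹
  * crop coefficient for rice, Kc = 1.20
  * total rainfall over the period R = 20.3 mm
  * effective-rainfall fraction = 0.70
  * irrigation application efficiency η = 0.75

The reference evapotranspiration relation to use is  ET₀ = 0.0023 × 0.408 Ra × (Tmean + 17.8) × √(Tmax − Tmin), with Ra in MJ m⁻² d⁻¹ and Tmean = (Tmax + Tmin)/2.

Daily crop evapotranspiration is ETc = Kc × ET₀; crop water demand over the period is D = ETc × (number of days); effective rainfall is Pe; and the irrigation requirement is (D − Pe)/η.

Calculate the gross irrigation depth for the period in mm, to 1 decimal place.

Tmean = (33.5 + 23.0)/2 = 28.25 °C
0.408 Ra = 0.408 × 30.8 = 12.5664 mm/d equivalent
ET₀ = 0.0023 × 12.5664 × (28.25 + 17.8) × √10.5 = 0.0023 × 12.5664 × 46.05 × 3.2404 = 4.3129 mm/d
ETc = Kc × ET₀ = 1.20 × 4.3129 = 5.1755 mm/d
Crop demand D = ETc × 10 d = 5.1755 × 10 = 51.755 mm
Pe = 0.70 × 20.3 = 14.210 mm
D − Pe = 51.755 − 14.210 = 37.545 mm
Gross irrigation = 37.545 / 0.75 = 50.060 mm

50.1 mm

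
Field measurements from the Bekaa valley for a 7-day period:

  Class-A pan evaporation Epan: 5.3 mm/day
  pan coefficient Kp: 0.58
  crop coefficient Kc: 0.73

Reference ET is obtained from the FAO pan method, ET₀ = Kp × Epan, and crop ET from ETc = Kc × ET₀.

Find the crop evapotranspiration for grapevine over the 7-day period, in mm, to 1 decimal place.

ET₀ = 0.58 × 5.3 = 3.0740 mm/d
ETc = Kc × ET₀ = 0.73 × 3.0740 = 2.2440 mm/d
Over 7 days: 2.2440 × 7 = 15.708 mm

15.7 mm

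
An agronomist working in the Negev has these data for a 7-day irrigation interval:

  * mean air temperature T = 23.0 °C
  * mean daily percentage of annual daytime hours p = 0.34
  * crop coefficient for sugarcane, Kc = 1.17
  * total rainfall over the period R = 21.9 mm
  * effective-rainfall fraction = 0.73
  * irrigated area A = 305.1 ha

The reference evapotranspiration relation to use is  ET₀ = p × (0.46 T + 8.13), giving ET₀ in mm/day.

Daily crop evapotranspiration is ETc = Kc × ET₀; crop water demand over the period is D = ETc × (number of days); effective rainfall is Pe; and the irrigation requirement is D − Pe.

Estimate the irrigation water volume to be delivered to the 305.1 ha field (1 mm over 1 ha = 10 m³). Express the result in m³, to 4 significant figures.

110200 m³

ET₀ = 0.34 × (0.46 × 23.0 + 8.13) = 0.34 × 18.710 = 6.3614 mm/d
ETc = Kc × ET₀ = 1.17 × 6.3614 = 7.4428 mm/d
Crop demand D = ETc × 7 d = 7.4428 × 7 = 52.100 mm
Pe = 0.73 × 21.9 = 15.987 mm
D − Pe = 52.100 − 15.987 = 36.113 mm
Volume = 36.113 mm × 305.1 ha × 10 = 110180.8 m³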